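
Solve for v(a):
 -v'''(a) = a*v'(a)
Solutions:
 v(a) = C1 + Integral(C2*airyai(-a) + C3*airybi(-a), a)


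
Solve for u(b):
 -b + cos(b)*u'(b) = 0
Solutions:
 u(b) = C1 + Integral(b/cos(b), b)


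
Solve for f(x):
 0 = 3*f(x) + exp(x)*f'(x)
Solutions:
 f(x) = C1*exp(3*exp(-x))


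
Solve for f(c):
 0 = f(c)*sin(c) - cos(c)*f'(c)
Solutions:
 f(c) = C1/cos(c)


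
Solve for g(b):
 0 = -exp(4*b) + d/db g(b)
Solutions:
 g(b) = C1 + exp(4*b)/4


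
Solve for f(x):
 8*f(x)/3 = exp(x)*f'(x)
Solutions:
 f(x) = C1*exp(-8*exp(-x)/3)


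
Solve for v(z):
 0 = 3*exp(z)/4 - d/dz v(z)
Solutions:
 v(z) = C1 + 3*exp(z)/4


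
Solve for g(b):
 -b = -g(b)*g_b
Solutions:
 g(b) = -sqrt(C1 + b^2)
 g(b) = sqrt(C1 + b^2)


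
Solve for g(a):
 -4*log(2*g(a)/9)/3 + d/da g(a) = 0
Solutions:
 -3*Integral(1/(log(_y) - 2*log(3) + log(2)), (_y, g(a)))/4 = C1 - a


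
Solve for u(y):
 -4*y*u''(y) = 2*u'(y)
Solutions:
 u(y) = C1 + C2*sqrt(y)


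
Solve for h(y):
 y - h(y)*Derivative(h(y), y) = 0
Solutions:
 h(y) = -sqrt(C1 + y^2)
 h(y) = sqrt(C1 + y^2)


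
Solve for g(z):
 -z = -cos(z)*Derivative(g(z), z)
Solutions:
 g(z) = C1 + Integral(z/cos(z), z)


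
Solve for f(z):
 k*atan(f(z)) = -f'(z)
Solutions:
 Integral(1/atan(_y), (_y, f(z))) = C1 - k*z


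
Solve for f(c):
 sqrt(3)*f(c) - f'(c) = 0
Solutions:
 f(c) = C1*exp(sqrt(3)*c)


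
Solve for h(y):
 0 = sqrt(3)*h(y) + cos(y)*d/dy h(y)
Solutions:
 h(y) = C1*(sin(y) - 1)^(sqrt(3)/2)/(sin(y) + 1)^(sqrt(3)/2)


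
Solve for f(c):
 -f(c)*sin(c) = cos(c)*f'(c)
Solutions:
 f(c) = C1*cos(c)


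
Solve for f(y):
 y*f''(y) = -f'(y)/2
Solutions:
 f(y) = C1 + C2*sqrt(y)


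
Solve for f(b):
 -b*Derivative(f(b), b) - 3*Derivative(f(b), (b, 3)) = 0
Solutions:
 f(b) = C1 + Integral(C2*airyai(-3^(2/3)*b/3) + C3*airybi(-3^(2/3)*b/3), b)


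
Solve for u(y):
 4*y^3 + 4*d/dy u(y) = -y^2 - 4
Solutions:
 u(y) = C1 - y^4/4 - y^3/12 - y


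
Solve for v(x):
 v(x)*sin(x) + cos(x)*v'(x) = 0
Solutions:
 v(x) = C1*cos(x)


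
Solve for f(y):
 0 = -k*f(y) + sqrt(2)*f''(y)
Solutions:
 f(y) = C1*exp(-2^(3/4)*sqrt(k)*y/2) + C2*exp(2^(3/4)*sqrt(k)*y/2)


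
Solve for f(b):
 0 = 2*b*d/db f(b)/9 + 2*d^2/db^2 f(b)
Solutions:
 f(b) = C1 + C2*erf(sqrt(2)*b/6)


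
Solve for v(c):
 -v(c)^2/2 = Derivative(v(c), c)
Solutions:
 v(c) = 2/(C1 + c)


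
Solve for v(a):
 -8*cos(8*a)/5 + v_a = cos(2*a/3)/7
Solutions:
 v(a) = C1 + 3*sin(2*a/3)/14 + sin(8*a)/5


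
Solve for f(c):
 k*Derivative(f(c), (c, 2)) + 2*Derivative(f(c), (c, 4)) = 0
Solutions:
 f(c) = C1 + C2*c + C3*exp(-sqrt(2)*c*sqrt(-k)/2) + C4*exp(sqrt(2)*c*sqrt(-k)/2)


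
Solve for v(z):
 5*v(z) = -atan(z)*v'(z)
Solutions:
 v(z) = C1*exp(-5*Integral(1/atan(z), z))


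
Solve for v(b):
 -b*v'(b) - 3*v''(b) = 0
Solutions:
 v(b) = C1 + C2*erf(sqrt(6)*b/6)


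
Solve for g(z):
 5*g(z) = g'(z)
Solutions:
 g(z) = C1*exp(5*z)


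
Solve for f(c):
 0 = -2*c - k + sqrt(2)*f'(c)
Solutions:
 f(c) = C1 + sqrt(2)*c^2/2 + sqrt(2)*c*k/2


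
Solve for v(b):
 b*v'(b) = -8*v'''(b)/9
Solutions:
 v(b) = C1 + Integral(C2*airyai(-3^(2/3)*b/2) + C3*airybi(-3^(2/3)*b/2), b)


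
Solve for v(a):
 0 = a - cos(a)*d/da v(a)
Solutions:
 v(a) = C1 + Integral(a/cos(a), a)


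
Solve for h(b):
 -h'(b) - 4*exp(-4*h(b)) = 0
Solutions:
 h(b) = log(-I*(C1 - 16*b)^(1/4))
 h(b) = log(I*(C1 - 16*b)^(1/4))
 h(b) = log(-(C1 - 16*b)^(1/4))
 h(b) = log(C1 - 16*b)/4


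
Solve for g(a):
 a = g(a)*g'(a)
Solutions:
 g(a) = -sqrt(C1 + a^2)
 g(a) = sqrt(C1 + a^2)


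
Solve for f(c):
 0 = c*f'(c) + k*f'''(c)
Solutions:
 f(c) = C1 + Integral(C2*airyai(c*(-1/k)^(1/3)) + C3*airybi(c*(-1/k)^(1/3)), c)


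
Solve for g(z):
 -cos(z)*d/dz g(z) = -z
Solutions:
 g(z) = C1 + Integral(z/cos(z), z)


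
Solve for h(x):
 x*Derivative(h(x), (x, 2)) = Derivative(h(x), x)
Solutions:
 h(x) = C1 + C2*x^2


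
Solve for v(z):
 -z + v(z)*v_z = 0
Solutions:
 v(z) = -sqrt(C1 + z^2)
 v(z) = sqrt(C1 + z^2)


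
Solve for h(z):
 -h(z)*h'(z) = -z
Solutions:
 h(z) = -sqrt(C1 + z^2)
 h(z) = sqrt(C1 + z^2)


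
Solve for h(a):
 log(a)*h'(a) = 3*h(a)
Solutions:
 h(a) = C1*exp(3*li(a))


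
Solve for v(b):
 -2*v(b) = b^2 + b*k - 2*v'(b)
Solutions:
 v(b) = C1*exp(b) - b^2/2 - b*k/2 - b - k/2 - 1


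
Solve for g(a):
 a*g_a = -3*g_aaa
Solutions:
 g(a) = C1 + Integral(C2*airyai(-3^(2/3)*a/3) + C3*airybi(-3^(2/3)*a/3), a)


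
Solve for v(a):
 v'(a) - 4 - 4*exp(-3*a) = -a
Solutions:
 v(a) = C1 - a^2/2 + 4*a - 4*exp(-3*a)/3


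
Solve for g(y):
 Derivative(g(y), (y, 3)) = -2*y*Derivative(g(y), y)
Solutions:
 g(y) = C1 + Integral(C2*airyai(-2^(1/3)*y) + C3*airybi(-2^(1/3)*y), y)


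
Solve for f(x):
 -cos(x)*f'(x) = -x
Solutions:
 f(x) = C1 + Integral(x/cos(x), x)


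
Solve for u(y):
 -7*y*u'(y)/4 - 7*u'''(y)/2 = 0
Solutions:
 u(y) = C1 + Integral(C2*airyai(-2^(2/3)*y/2) + C3*airybi(-2^(2/3)*y/2), y)


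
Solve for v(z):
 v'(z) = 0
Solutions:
 v(z) = C1


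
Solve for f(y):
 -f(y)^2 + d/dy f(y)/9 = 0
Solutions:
 f(y) = -1/(C1 + 9*y)


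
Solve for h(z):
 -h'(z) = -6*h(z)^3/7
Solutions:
 h(z) = -sqrt(14)*sqrt(-1/(C1 + 6*z))/2
 h(z) = sqrt(14)*sqrt(-1/(C1 + 6*z))/2


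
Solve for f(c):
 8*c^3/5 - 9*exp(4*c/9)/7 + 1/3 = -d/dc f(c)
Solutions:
 f(c) = C1 - 2*c^4/5 - c/3 + 81*exp(4*c/9)/28


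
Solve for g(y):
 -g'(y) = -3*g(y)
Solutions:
 g(y) = C1*exp(3*y)


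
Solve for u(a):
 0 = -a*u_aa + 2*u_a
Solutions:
 u(a) = C1 + C2*a^3


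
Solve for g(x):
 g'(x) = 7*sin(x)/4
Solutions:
 g(x) = C1 - 7*cos(x)/4


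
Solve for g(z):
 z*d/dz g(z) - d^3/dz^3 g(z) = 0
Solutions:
 g(z) = C1 + Integral(C2*airyai(z) + C3*airybi(z), z)


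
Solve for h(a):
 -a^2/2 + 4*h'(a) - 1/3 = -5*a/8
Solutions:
 h(a) = C1 + a^3/24 - 5*a^2/64 + a/12


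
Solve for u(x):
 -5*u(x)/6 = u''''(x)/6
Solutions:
 u(x) = (C1*sin(sqrt(2)*5^(1/4)*x/2) + C2*cos(sqrt(2)*5^(1/4)*x/2))*exp(-sqrt(2)*5^(1/4)*x/2) + (C3*sin(sqrt(2)*5^(1/4)*x/2) + C4*cos(sqrt(2)*5^(1/4)*x/2))*exp(sqrt(2)*5^(1/4)*x/2)


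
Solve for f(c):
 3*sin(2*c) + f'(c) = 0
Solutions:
 f(c) = C1 + 3*cos(2*c)/2


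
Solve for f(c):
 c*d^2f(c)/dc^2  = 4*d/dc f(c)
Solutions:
 f(c) = C1 + C2*c^5


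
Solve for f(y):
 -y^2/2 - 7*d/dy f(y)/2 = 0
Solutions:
 f(y) = C1 - y^3/21


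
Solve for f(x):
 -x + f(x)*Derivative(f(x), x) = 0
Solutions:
 f(x) = -sqrt(C1 + x^2)
 f(x) = sqrt(C1 + x^2)


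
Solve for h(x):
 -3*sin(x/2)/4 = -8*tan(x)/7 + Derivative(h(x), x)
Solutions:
 h(x) = C1 - 8*log(cos(x))/7 + 3*cos(x/2)/2


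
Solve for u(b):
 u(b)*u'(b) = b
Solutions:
 u(b) = -sqrt(C1 + b^2)
 u(b) = sqrt(C1 + b^2)


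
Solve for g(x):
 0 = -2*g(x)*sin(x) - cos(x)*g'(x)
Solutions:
 g(x) = C1*cos(x)^2


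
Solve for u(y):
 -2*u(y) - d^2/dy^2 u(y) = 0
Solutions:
 u(y) = C1*sin(sqrt(2)*y) + C2*cos(sqrt(2)*y)


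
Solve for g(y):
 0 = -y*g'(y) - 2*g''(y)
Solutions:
 g(y) = C1 + C2*erf(y/2)


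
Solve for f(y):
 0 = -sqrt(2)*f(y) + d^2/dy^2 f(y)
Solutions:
 f(y) = C1*exp(-2^(1/4)*y) + C2*exp(2^(1/4)*y)


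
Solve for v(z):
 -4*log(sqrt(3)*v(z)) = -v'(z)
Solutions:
 -Integral(1/(2*log(_y) + log(3)), (_y, v(z)))/2 = C1 - z


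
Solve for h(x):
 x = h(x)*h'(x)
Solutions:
 h(x) = -sqrt(C1 + x^2)
 h(x) = sqrt(C1 + x^2)


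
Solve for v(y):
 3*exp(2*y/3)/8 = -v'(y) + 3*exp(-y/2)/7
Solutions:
 v(y) = C1 - 9*exp(2*y/3)/16 - 6*exp(-y/2)/7


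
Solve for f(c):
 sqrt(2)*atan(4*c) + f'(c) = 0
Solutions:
 f(c) = C1 - sqrt(2)*(c*atan(4*c) - log(16*c^2 + 1)/8)


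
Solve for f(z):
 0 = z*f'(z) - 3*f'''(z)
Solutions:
 f(z) = C1 + Integral(C2*airyai(3^(2/3)*z/3) + C3*airybi(3^(2/3)*z/3), z)


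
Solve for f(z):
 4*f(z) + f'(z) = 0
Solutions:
 f(z) = C1*exp(-4*z)


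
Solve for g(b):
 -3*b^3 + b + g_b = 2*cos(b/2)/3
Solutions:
 g(b) = C1 + 3*b^4/4 - b^2/2 + 4*sin(b/2)/3


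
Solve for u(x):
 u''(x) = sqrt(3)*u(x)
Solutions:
 u(x) = C1*exp(-3^(1/4)*x) + C2*exp(3^(1/4)*x)


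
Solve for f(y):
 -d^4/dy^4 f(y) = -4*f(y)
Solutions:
 f(y) = C1*exp(-sqrt(2)*y) + C2*exp(sqrt(2)*y) + C3*sin(sqrt(2)*y) + C4*cos(sqrt(2)*y)


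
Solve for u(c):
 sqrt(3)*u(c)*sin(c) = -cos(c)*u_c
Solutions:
 u(c) = C1*cos(c)^(sqrt(3))


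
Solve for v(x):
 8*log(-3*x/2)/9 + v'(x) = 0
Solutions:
 v(x) = C1 - 8*x*log(-x)/9 + 8*x*(-log(3) + log(2) + 1)/9


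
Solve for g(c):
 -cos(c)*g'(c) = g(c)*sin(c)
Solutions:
 g(c) = C1*cos(c)


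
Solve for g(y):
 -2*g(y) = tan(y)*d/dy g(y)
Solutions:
 g(y) = C1/sin(y)^2


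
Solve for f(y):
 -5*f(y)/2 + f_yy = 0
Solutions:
 f(y) = C1*exp(-sqrt(10)*y/2) + C2*exp(sqrt(10)*y/2)


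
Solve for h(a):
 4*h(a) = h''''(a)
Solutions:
 h(a) = C1*exp(-sqrt(2)*a) + C2*exp(sqrt(2)*a) + C3*sin(sqrt(2)*a) + C4*cos(sqrt(2)*a)


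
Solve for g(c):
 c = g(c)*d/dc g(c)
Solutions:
 g(c) = -sqrt(C1 + c^2)
 g(c) = sqrt(C1 + c^2)


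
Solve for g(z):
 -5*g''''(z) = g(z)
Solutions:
 g(z) = (C1*sin(sqrt(2)*5^(3/4)*z/10) + C2*cos(sqrt(2)*5^(3/4)*z/10))*exp(-sqrt(2)*5^(3/4)*z/10) + (C3*sin(sqrt(2)*5^(3/4)*z/10) + C4*cos(sqrt(2)*5^(3/4)*z/10))*exp(sqrt(2)*5^(3/4)*z/10)


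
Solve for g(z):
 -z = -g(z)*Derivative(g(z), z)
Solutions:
 g(z) = -sqrt(C1 + z^2)
 g(z) = sqrt(C1 + z^2)


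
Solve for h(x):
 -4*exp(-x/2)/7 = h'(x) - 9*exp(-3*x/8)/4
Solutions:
 h(x) = C1 + 8*exp(-x/2)/7 - 6*exp(-3*x/8)


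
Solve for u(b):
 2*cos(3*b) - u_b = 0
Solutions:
 u(b) = C1 + 2*sin(3*b)/3


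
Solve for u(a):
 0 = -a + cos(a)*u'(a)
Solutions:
 u(a) = C1 + Integral(a/cos(a), a)


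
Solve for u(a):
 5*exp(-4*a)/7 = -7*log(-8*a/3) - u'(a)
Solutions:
 u(a) = C1 - 7*a*log(-a) + 7*a*(-3*log(2) + 1 + log(3)) + 5*exp(-4*a)/28


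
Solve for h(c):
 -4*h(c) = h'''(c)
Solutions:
 h(c) = C3*exp(-2^(2/3)*c) + (C1*sin(2^(2/3)*sqrt(3)*c/2) + C2*cos(2^(2/3)*sqrt(3)*c/2))*exp(2^(2/3)*c/2)


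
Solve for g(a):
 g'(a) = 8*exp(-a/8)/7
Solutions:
 g(a) = C1 - 64*exp(-a/8)/7


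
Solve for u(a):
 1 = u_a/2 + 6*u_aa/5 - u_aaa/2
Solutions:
 u(a) = C1 + C2*exp(a*(6 - sqrt(61))/5) + C3*exp(a*(6 + sqrt(61))/5) + 2*a


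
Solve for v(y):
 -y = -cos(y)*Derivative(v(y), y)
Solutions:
 v(y) = C1 + Integral(y/cos(y), y)


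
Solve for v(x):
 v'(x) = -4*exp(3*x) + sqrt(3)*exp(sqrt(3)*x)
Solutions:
 v(x) = C1 - 4*exp(3*x)/3 + exp(sqrt(3)*x)


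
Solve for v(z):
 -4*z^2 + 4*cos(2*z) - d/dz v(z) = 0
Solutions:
 v(z) = C1 - 4*z^3/3 + 2*sin(2*z)


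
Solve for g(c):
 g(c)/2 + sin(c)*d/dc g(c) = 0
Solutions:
 g(c) = C1*(cos(c) + 1)^(1/4)/(cos(c) - 1)^(1/4)


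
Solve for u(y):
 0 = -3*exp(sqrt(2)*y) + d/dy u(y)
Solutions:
 u(y) = C1 + 3*sqrt(2)*exp(sqrt(2)*y)/2


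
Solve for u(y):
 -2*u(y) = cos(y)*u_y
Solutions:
 u(y) = C1*(sin(y) - 1)/(sin(y) + 1)


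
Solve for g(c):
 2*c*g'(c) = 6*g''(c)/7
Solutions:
 g(c) = C1 + C2*erfi(sqrt(42)*c/6)


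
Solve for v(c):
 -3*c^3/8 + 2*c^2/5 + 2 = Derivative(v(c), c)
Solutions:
 v(c) = C1 - 3*c^4/32 + 2*c^3/15 + 2*c


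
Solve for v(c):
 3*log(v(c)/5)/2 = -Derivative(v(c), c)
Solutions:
 -2*Integral(1/(-log(_y) + log(5)), (_y, v(c)))/3 = C1 - c


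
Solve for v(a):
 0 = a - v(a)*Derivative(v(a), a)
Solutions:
 v(a) = -sqrt(C1 + a^2)
 v(a) = sqrt(C1 + a^2)


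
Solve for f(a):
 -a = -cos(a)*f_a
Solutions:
 f(a) = C1 + Integral(a/cos(a), a)


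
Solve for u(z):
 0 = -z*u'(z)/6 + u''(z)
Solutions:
 u(z) = C1 + C2*erfi(sqrt(3)*z/6)


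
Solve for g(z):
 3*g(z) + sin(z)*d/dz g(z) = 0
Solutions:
 g(z) = C1*(cos(z) + 1)^(3/2)/(cos(z) - 1)^(3/2)


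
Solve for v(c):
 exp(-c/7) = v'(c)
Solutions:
 v(c) = C1 - 7*exp(-c/7)


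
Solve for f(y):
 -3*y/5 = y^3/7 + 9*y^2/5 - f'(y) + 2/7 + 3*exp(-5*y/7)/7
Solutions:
 f(y) = C1 + y^4/28 + 3*y^3/5 + 3*y^2/10 + 2*y/7 - 3*exp(-5*y/7)/5


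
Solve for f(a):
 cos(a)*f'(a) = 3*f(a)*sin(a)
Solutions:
 f(a) = C1/cos(a)^3


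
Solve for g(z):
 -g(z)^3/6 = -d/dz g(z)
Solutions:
 g(z) = -sqrt(3)*sqrt(-1/(C1 + z))
 g(z) = sqrt(3)*sqrt(-1/(C1 + z))


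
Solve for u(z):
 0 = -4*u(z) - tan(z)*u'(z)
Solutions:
 u(z) = C1/sin(z)^4


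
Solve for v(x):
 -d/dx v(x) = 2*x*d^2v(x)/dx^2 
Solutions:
 v(x) = C1 + C2*sqrt(x)


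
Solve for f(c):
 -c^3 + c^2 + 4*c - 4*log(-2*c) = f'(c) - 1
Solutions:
 f(c) = C1 - c^4/4 + c^3/3 + 2*c^2 - 4*c*log(-c) + c*(5 - 4*log(2))


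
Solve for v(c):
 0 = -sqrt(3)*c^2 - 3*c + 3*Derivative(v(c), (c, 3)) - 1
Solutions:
 v(c) = C1 + C2*c + C3*c^2 + sqrt(3)*c^5/180 + c^4/24 + c^3/18


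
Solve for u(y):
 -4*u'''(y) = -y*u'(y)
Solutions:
 u(y) = C1 + Integral(C2*airyai(2^(1/3)*y/2) + C3*airybi(2^(1/3)*y/2), y)


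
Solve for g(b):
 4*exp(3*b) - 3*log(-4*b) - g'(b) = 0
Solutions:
 g(b) = C1 - 3*b*log(-b) + 3*b*(1 - 2*log(2)) + 4*exp(3*b)/3


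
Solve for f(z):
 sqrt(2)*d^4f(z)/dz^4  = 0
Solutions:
 f(z) = C1 + C2*z + C3*z^2 + C4*z^3


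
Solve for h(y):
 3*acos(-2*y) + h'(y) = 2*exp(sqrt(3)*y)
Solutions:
 h(y) = C1 - 3*y*acos(-2*y) - 3*sqrt(1 - 4*y^2)/2 + 2*sqrt(3)*exp(sqrt(3)*y)/3


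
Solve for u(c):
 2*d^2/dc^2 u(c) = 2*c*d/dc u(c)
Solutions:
 u(c) = C1 + C2*erfi(sqrt(2)*c/2)


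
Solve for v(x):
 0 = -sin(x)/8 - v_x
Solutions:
 v(x) = C1 + cos(x)/8


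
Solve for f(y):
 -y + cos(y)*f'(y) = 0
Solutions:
 f(y) = C1 + Integral(y/cos(y), y)


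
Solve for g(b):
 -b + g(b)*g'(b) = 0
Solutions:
 g(b) = -sqrt(C1 + b^2)
 g(b) = sqrt(C1 + b^2)


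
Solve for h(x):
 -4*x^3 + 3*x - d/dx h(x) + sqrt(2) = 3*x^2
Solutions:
 h(x) = C1 - x^4 - x^3 + 3*x^2/2 + sqrt(2)*x


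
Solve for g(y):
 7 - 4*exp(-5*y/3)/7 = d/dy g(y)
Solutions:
 g(y) = C1 + 7*y + 12*exp(-5*y/3)/35


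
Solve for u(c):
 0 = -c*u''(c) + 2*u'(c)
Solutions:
 u(c) = C1 + C2*c^3


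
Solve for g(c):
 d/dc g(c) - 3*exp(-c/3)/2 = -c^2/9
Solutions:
 g(c) = C1 - c^3/27 - 9*exp(-c/3)/2


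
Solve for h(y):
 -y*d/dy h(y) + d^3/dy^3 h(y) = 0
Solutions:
 h(y) = C1 + Integral(C2*airyai(y) + C3*airybi(y), y)


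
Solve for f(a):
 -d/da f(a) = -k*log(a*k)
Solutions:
 f(a) = C1 + a*k*log(a*k) - a*k


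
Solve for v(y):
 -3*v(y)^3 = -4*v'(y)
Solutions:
 v(y) = -sqrt(2)*sqrt(-1/(C1 + 3*y))
 v(y) = sqrt(2)*sqrt(-1/(C1 + 3*y))


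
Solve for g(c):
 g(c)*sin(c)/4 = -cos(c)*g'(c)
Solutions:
 g(c) = C1*cos(c)^(1/4)


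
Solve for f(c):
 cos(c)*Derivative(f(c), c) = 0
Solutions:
 f(c) = C1


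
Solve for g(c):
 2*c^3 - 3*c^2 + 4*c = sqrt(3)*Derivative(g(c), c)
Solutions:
 g(c) = C1 + sqrt(3)*c^4/6 - sqrt(3)*c^3/3 + 2*sqrt(3)*c^2/3


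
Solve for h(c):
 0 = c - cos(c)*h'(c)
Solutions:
 h(c) = C1 + Integral(c/cos(c), c)


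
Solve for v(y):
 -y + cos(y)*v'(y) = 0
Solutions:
 v(y) = C1 + Integral(y/cos(y), y)


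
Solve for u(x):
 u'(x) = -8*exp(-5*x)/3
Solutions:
 u(x) = C1 + 8*exp(-5*x)/15


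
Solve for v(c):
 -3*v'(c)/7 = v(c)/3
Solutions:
 v(c) = C1*exp(-7*c/9)


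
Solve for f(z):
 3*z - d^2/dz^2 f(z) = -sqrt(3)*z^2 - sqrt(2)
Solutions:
 f(z) = C1 + C2*z + sqrt(3)*z^4/12 + z^3/2 + sqrt(2)*z^2/2


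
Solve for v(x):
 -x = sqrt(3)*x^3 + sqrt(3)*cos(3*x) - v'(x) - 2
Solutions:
 v(x) = C1 + sqrt(3)*x^4/4 + x^2/2 - 2*x + sqrt(3)*sin(3*x)/3


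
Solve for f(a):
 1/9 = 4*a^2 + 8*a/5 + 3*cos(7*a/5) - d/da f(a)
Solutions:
 f(a) = C1 + 4*a^3/3 + 4*a^2/5 - a/9 + 15*sin(7*a/5)/7


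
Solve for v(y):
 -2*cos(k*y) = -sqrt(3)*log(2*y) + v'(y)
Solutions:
 v(y) = C1 + sqrt(3)*y*(log(y) - 1) + sqrt(3)*y*log(2) - 2*Piecewise((sin(k*y)/k, Ne(k, 0)), (y, True))


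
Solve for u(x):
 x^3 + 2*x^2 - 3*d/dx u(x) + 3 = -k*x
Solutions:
 u(x) = C1 + k*x^2/6 + x^4/12 + 2*x^3/9 + x


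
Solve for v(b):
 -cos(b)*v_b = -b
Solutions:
 v(b) = C1 + Integral(b/cos(b), b)


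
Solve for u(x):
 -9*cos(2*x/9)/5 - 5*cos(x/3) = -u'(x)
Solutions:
 u(x) = C1 + 81*sin(2*x/9)/10 + 15*sin(x/3)


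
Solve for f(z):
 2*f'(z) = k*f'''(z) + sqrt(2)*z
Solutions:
 f(z) = C1 + C2*exp(-sqrt(2)*z*sqrt(1/k)) + C3*exp(sqrt(2)*z*sqrt(1/k)) + sqrt(2)*z^2/4


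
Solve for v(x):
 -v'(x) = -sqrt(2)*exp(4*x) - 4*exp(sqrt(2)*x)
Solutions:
 v(x) = C1 + sqrt(2)*exp(4*x)/4 + 2*sqrt(2)*exp(sqrt(2)*x)


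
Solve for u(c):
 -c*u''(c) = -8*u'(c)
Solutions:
 u(c) = C1 + C2*c^9


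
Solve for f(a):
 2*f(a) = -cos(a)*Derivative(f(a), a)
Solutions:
 f(a) = C1*(sin(a) - 1)/(sin(a) + 1)


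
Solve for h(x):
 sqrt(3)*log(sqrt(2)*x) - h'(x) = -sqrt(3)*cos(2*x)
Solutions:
 h(x) = C1 + sqrt(3)*x*(log(x) - 1) + sqrt(3)*x*log(2)/2 + sqrt(3)*sin(2*x)/2


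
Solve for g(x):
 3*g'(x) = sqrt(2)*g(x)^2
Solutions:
 g(x) = -3/(C1 + sqrt(2)*x)


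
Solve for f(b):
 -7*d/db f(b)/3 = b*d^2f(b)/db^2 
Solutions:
 f(b) = C1 + C2/b^(4/3)


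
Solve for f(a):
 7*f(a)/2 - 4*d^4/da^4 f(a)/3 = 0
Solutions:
 f(a) = C1*exp(-42^(1/4)*a/2) + C2*exp(42^(1/4)*a/2) + C3*sin(42^(1/4)*a/2) + C4*cos(42^(1/4)*a/2)


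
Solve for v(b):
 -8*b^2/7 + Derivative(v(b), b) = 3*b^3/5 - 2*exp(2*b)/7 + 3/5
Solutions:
 v(b) = C1 + 3*b^4/20 + 8*b^3/21 + 3*b/5 - exp(2*b)/7


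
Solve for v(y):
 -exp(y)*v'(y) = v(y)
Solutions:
 v(y) = C1*exp(exp(-y))


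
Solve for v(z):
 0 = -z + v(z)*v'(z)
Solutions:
 v(z) = -sqrt(C1 + z^2)
 v(z) = sqrt(C1 + z^2)


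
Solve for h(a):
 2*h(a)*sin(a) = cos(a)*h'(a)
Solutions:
 h(a) = C1/cos(a)^2


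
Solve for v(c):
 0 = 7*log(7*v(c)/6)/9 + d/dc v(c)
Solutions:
 -9*Integral(1/(-log(_y) - log(7) + log(6)), (_y, v(c)))/7 = C1 - c


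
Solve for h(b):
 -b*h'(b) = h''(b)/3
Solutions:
 h(b) = C1 + C2*erf(sqrt(6)*b/2)


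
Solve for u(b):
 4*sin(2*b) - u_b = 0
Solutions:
 u(b) = C1 - 2*cos(2*b)


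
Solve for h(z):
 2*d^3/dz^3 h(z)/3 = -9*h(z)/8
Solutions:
 h(z) = C3*exp(-3*2^(2/3)*z/4) + (C1*sin(3*2^(2/3)*sqrt(3)*z/8) + C2*cos(3*2^(2/3)*sqrt(3)*z/8))*exp(3*2^(2/3)*z/8)


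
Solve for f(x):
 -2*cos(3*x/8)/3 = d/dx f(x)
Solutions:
 f(x) = C1 - 16*sin(3*x/8)/9


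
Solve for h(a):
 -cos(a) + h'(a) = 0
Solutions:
 h(a) = C1 + sin(a)


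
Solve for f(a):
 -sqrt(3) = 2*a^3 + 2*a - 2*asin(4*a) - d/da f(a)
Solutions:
 f(a) = C1 + a^4/2 + a^2 - 2*a*asin(4*a) + sqrt(3)*a - sqrt(1 - 16*a^2)/2


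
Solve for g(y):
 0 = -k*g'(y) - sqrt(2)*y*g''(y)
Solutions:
 g(y) = C1 + y^(-sqrt(2)*re(k)/2 + 1)*(C2*sin(sqrt(2)*log(y)*Abs(im(k))/2) + C3*cos(sqrt(2)*log(y)*im(k)/2))


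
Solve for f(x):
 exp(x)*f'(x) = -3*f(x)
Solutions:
 f(x) = C1*exp(3*exp(-x))


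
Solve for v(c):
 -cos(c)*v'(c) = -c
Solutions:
 v(c) = C1 + Integral(c/cos(c), c)


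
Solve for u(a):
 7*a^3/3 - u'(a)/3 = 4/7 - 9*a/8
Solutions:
 u(a) = C1 + 7*a^4/4 + 27*a^2/16 - 12*a/7


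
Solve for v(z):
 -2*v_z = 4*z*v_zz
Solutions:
 v(z) = C1 + C2*sqrt(z)


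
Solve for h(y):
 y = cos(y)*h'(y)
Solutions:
 h(y) = C1 + Integral(y/cos(y), y)


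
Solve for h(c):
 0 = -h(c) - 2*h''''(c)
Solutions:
 h(c) = (C1*sin(2^(1/4)*c/2) + C2*cos(2^(1/4)*c/2))*exp(-2^(1/4)*c/2) + (C3*sin(2^(1/4)*c/2) + C4*cos(2^(1/4)*c/2))*exp(2^(1/4)*c/2)


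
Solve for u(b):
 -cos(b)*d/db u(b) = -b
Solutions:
 u(b) = C1 + Integral(b/cos(b), b)


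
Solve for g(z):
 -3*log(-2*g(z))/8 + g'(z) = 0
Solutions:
 -8*Integral(1/(log(-_y) + log(2)), (_y, g(z)))/3 = C1 - z


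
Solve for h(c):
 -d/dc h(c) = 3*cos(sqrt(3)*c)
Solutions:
 h(c) = C1 - sqrt(3)*sin(sqrt(3)*c)


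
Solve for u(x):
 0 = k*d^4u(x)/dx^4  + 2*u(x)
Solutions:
 u(x) = C1*exp(-2^(1/4)*x*(-1/k)^(1/4)) + C2*exp(2^(1/4)*x*(-1/k)^(1/4)) + C3*exp(-2^(1/4)*I*x*(-1/k)^(1/4)) + C4*exp(2^(1/4)*I*x*(-1/k)^(1/4))


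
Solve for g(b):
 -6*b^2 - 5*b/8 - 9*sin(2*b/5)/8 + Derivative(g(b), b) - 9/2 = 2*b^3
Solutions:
 g(b) = C1 + b^4/2 + 2*b^3 + 5*b^2/16 + 9*b/2 - 45*cos(2*b/5)/16


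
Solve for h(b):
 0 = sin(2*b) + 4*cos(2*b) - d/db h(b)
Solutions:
 h(b) = C1 + 2*sin(2*b) - cos(2*b)/2


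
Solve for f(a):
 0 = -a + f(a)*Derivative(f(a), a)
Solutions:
 f(a) = -sqrt(C1 + a^2)
 f(a) = sqrt(C1 + a^2)


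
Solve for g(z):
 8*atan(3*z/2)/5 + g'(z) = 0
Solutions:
 g(z) = C1 - 8*z*atan(3*z/2)/5 + 8*log(9*z^2 + 4)/15


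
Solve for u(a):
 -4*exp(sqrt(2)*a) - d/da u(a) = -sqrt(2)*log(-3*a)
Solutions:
 u(a) = C1 + sqrt(2)*a*log(-a) + sqrt(2)*a*(-1 + log(3)) - 2*sqrt(2)*exp(sqrt(2)*a)


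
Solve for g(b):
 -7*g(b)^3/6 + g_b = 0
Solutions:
 g(b) = -sqrt(3)*sqrt(-1/(C1 + 7*b))
 g(b) = sqrt(3)*sqrt(-1/(C1 + 7*b))


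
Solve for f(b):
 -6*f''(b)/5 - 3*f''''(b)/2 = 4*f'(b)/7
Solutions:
 f(b) = C1 + C2*exp(b*(-14*3150^(1/3)/(75 + sqrt(8565))^(1/3) + 2940^(1/3)*(75 + sqrt(8565))^(1/3))/210)*sin(3^(1/6)*b*(42*350^(1/3)/(75 + sqrt(8565))^(1/3) + 3^(2/3)*980^(1/3)*(75 + sqrt(8565))^(1/3))/210) + C3*exp(b*(-14*3150^(1/3)/(75 + sqrt(8565))^(1/3) + 2940^(1/3)*(75 + sqrt(8565))^(1/3))/210)*cos(3^(1/6)*b*(42*350^(1/3)/(75 + sqrt(8565))^(1/3) + 3^(2/3)*980^(1/3)*(75 + sqrt(8565))^(1/3))/210) + C4*exp(-b*(-14*3150^(1/3)/(75 + sqrt(8565))^(1/3) + 2940^(1/3)*(75 + sqrt(8565))^(1/3))/105)


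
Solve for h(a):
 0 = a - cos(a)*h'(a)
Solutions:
 h(a) = C1 + Integral(a/cos(a), a)


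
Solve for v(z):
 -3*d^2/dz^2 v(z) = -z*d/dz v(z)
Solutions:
 v(z) = C1 + C2*erfi(sqrt(6)*z/6)


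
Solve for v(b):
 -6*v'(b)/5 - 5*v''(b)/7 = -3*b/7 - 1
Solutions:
 v(b) = C1 + C2*exp(-42*b/25) + 5*b^2/28 + 365*b/588


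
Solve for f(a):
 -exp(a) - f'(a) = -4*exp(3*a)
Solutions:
 f(a) = C1 + 4*exp(3*a)/3 - exp(a)


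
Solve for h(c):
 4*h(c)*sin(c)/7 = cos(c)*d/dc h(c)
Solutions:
 h(c) = C1/cos(c)^(4/7)


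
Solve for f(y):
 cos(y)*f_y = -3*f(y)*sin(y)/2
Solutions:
 f(y) = C1*cos(y)^(3/2)


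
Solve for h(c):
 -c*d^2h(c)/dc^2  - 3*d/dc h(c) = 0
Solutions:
 h(c) = C1 + C2/c^2


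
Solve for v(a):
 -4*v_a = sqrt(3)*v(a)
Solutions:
 v(a) = C1*exp(-sqrt(3)*a/4)


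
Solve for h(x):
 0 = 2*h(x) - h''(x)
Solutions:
 h(x) = C1*exp(-sqrt(2)*x) + C2*exp(sqrt(2)*x)


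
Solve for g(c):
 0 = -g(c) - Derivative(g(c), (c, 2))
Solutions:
 g(c) = C1*sin(c) + C2*cos(c)


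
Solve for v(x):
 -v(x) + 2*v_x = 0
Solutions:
 v(x) = C1*exp(x/2)


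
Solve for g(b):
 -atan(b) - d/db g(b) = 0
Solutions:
 g(b) = C1 - b*atan(b) + log(b^2 + 1)/2


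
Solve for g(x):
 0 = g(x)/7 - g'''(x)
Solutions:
 g(x) = C3*exp(7^(2/3)*x/7) + (C1*sin(sqrt(3)*7^(2/3)*x/14) + C2*cos(sqrt(3)*7^(2/3)*x/14))*exp(-7^(2/3)*x/14)


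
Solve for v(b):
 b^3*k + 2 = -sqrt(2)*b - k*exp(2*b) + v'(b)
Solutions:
 v(b) = C1 + b^4*k/4 + sqrt(2)*b^2/2 + 2*b + k*exp(2*b)/2


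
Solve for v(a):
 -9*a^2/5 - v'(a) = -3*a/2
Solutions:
 v(a) = C1 - 3*a^3/5 + 3*a^2/4


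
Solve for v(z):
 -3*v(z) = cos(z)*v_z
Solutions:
 v(z) = C1*(sin(z) - 1)^(3/2)/(sin(z) + 1)^(3/2)


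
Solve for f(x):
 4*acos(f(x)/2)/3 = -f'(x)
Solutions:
 Integral(1/acos(_y/2), (_y, f(x))) = C1 - 4*x/3


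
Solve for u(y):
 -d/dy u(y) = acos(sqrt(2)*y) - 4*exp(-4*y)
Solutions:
 u(y) = C1 - y*acos(sqrt(2)*y) + sqrt(2)*sqrt(1 - 2*y^2)/2 - exp(-4*y)


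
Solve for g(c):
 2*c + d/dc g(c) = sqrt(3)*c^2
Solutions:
 g(c) = C1 + sqrt(3)*c^3/3 - c^2


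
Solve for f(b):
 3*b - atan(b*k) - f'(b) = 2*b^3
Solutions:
 f(b) = C1 - b^4/2 + 3*b^2/2 - Piecewise((b*atan(b*k) - log(b^2*k^2 + 1)/(2*k), Ne(k, 0)), (0, True))


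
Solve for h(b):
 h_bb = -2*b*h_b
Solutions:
 h(b) = C1 + C2*erf(b)


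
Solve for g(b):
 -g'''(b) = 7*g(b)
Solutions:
 g(b) = C3*exp(-7^(1/3)*b) + (C1*sin(sqrt(3)*7^(1/3)*b/2) + C2*cos(sqrt(3)*7^(1/3)*b/2))*exp(7^(1/3)*b/2)


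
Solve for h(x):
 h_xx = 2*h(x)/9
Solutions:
 h(x) = C1*exp(-sqrt(2)*x/3) + C2*exp(sqrt(2)*x/3)


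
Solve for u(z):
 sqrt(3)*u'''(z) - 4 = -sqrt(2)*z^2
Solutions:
 u(z) = C1 + C2*z + C3*z^2 - sqrt(6)*z^5/180 + 2*sqrt(3)*z^3/9


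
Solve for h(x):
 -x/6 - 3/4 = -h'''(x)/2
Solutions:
 h(x) = C1 + C2*x + C3*x^2 + x^4/72 + x^3/4


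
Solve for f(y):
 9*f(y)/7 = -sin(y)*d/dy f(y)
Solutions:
 f(y) = C1*(cos(y) + 1)^(9/14)/(cos(y) - 1)^(9/14)


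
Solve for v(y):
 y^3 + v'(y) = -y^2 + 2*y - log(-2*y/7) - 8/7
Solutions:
 v(y) = C1 - y^4/4 - y^3/3 + y^2 - y*log(-y) + y*(-log(2) - 1/7 + log(7))


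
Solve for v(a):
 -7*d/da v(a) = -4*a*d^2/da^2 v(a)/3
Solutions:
 v(a) = C1 + C2*a^(25/4)


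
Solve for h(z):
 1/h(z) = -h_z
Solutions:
 h(z) = -sqrt(C1 - 2*z)
 h(z) = sqrt(C1 - 2*z)


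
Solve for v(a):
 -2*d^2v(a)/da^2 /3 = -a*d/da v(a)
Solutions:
 v(a) = C1 + C2*erfi(sqrt(3)*a/2)


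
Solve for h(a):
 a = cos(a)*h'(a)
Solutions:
 h(a) = C1 + Integral(a/cos(a), a)


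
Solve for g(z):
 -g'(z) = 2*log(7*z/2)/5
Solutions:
 g(z) = C1 - 2*z*log(z)/5 - 2*z*log(7)/5 + 2*z*log(2)/5 + 2*z/5


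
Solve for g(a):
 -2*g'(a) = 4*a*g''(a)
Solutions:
 g(a) = C1 + C2*sqrt(a)


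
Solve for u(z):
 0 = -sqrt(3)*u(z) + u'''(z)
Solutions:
 u(z) = C3*exp(3^(1/6)*z) + (C1*sin(3^(2/3)*z/2) + C2*cos(3^(2/3)*z/2))*exp(-3^(1/6)*z/2)


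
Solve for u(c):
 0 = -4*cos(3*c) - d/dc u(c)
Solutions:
 u(c) = C1 - 4*sin(3*c)/3


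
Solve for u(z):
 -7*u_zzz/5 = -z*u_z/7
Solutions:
 u(z) = C1 + Integral(C2*airyai(35^(1/3)*z/7) + C3*airybi(35^(1/3)*z/7), z)


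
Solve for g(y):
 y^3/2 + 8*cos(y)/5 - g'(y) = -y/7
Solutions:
 g(y) = C1 + y^4/8 + y^2/14 + 8*sin(y)/5


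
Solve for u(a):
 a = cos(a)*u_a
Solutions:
 u(a) = C1 + Integral(a/cos(a), a)


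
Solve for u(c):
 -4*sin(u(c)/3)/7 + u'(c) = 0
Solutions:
 -4*c/7 + 3*log(cos(u(c)/3) - 1)/2 - 3*log(cos(u(c)/3) + 1)/2 = C1


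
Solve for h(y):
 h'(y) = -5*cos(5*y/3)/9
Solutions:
 h(y) = C1 - sin(5*y/3)/3


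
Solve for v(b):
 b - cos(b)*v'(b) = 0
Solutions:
 v(b) = C1 + Integral(b/cos(b), b)


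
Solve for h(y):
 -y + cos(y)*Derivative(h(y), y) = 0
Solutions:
 h(y) = C1 + Integral(y/cos(y), y)


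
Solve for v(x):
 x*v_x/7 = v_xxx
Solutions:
 v(x) = C1 + Integral(C2*airyai(7^(2/3)*x/7) + C3*airybi(7^(2/3)*x/7), x)


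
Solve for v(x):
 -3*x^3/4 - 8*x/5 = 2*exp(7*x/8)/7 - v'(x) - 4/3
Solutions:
 v(x) = C1 + 3*x^4/16 + 4*x^2/5 - 4*x/3 + 16*exp(7*x/8)/49


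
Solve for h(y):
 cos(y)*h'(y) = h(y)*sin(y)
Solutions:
 h(y) = C1/cos(y)


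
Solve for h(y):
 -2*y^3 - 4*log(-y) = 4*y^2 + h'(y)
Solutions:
 h(y) = C1 - y^4/2 - 4*y^3/3 - 4*y*log(-y) + 4*y


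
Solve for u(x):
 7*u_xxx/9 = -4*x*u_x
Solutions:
 u(x) = C1 + Integral(C2*airyai(-42^(2/3)*x/7) + C3*airybi(-42^(2/3)*x/7), x)


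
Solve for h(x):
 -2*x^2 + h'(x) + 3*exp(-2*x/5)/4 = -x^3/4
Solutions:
 h(x) = C1 - x^4/16 + 2*x^3/3 + 15*exp(-2*x/5)/8


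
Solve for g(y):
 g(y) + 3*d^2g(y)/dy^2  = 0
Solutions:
 g(y) = C1*sin(sqrt(3)*y/3) + C2*cos(sqrt(3)*y/3)


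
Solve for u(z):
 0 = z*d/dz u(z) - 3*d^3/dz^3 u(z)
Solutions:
 u(z) = C1 + Integral(C2*airyai(3^(2/3)*z/3) + C3*airybi(3^(2/3)*z/3), z)


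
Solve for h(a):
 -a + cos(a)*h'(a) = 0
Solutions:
 h(a) = C1 + Integral(a/cos(a), a)


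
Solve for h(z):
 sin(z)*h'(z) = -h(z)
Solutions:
 h(z) = C1*sqrt(cos(z) + 1)/sqrt(cos(z) - 1)


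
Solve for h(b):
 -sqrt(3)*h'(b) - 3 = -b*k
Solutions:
 h(b) = C1 + sqrt(3)*b^2*k/6 - sqrt(3)*b


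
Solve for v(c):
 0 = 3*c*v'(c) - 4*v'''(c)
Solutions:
 v(c) = C1 + Integral(C2*airyai(6^(1/3)*c/2) + C3*airybi(6^(1/3)*c/2), c)


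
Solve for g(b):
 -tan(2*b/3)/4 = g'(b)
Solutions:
 g(b) = C1 + 3*log(cos(2*b/3))/8


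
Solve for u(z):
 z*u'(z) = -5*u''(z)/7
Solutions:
 u(z) = C1 + C2*erf(sqrt(70)*z/10)


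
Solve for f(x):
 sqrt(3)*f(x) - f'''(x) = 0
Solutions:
 f(x) = C3*exp(3^(1/6)*x) + (C1*sin(3^(2/3)*x/2) + C2*cos(3^(2/3)*x/2))*exp(-3^(1/6)*x/2)


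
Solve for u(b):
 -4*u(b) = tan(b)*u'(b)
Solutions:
 u(b) = C1/sin(b)^4


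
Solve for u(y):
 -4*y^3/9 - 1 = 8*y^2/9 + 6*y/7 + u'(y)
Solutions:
 u(y) = C1 - y^4/9 - 8*y^3/27 - 3*y^2/7 - y


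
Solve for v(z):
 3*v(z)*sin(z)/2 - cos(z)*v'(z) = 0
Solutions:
 v(z) = C1/cos(z)^(3/2)


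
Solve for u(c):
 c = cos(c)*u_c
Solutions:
 u(c) = C1 + Integral(c/cos(c), c)


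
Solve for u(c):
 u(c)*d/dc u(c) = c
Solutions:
 u(c) = -sqrt(C1 + c^2)
 u(c) = sqrt(C1 + c^2)


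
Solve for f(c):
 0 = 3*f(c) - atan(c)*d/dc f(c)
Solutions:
 f(c) = C1*exp(3*Integral(1/atan(c), c))


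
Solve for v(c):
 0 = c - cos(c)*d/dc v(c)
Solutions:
 v(c) = C1 + Integral(c/cos(c), c)


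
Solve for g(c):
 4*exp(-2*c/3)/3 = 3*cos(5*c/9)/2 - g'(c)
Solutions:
 g(c) = C1 + 27*sin(5*c/9)/10 + 2*exp(-2*c/3)


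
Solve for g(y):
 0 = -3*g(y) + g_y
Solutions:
 g(y) = C1*exp(3*y)


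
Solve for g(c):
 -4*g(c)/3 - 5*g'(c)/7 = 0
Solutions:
 g(c) = C1*exp(-28*c/15)


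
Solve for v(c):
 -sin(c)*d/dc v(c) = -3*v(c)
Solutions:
 v(c) = C1*(cos(c) - 1)^(3/2)/(cos(c) + 1)^(3/2)


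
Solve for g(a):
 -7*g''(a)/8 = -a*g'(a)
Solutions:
 g(a) = C1 + C2*erfi(2*sqrt(7)*a/7)


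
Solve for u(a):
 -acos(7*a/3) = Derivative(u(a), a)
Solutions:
 u(a) = C1 - a*acos(7*a/3) + sqrt(9 - 49*a^2)/7


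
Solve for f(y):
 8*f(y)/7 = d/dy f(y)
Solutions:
 f(y) = C1*exp(8*y/7)


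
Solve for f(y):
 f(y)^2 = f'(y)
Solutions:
 f(y) = -1/(C1 + y)


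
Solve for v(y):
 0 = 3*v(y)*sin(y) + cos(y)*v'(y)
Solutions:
 v(y) = C1*cos(y)^3


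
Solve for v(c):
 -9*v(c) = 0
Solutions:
 v(c) = 0


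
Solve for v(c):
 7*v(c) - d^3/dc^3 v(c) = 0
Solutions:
 v(c) = C3*exp(7^(1/3)*c) + (C1*sin(sqrt(3)*7^(1/3)*c/2) + C2*cos(sqrt(3)*7^(1/3)*c/2))*exp(-7^(1/3)*c/2)


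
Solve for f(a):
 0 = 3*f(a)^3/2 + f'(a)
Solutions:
 f(a) = -sqrt(-1/(C1 - 3*a))
 f(a) = sqrt(-1/(C1 - 3*a))


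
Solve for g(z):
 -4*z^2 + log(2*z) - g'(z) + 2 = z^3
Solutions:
 g(z) = C1 - z^4/4 - 4*z^3/3 + z*log(z) + z*log(2) + z


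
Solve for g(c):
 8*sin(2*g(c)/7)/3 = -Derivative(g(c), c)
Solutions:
 8*c/3 + 7*log(cos(2*g(c)/7) - 1)/4 - 7*log(cos(2*g(c)/7) + 1)/4 = C1


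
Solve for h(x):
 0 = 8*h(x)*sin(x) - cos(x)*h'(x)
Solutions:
 h(x) = C1/cos(x)^8


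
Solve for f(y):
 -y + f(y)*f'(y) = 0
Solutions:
 f(y) = -sqrt(C1 + y^2)
 f(y) = sqrt(C1 + y^2)


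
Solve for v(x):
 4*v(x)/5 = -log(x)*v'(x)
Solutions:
 v(x) = C1*exp(-4*li(x)/5)


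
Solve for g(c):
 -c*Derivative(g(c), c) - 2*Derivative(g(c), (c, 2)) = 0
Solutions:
 g(c) = C1 + C2*erf(c/2)


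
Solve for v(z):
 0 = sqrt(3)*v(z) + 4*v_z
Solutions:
 v(z) = C1*exp(-sqrt(3)*z/4)


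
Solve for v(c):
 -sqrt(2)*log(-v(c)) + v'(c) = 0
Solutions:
 -li(-v(c)) = C1 + sqrt(2)*c


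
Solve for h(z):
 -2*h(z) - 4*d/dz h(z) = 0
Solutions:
 h(z) = C1*exp(-z/2)


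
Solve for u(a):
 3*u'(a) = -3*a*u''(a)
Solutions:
 u(a) = C1 + C2*log(a)


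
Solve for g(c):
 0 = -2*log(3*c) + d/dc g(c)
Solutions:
 g(c) = C1 + 2*c*log(c) - 2*c + c*log(9)


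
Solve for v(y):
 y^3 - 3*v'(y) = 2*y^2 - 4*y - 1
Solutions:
 v(y) = C1 + y^4/12 - 2*y^3/9 + 2*y^2/3 + y/3


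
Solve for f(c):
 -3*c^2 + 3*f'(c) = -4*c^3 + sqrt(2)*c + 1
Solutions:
 f(c) = C1 - c^4/3 + c^3/3 + sqrt(2)*c^2/6 + c/3


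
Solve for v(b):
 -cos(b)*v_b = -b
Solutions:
 v(b) = C1 + Integral(b/cos(b), b)


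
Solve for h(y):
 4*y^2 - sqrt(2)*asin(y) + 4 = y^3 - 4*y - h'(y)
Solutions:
 h(y) = C1 + y^4/4 - 4*y^3/3 - 2*y^2 - 4*y + sqrt(2)*(y*asin(y) + sqrt(1 - y^2))


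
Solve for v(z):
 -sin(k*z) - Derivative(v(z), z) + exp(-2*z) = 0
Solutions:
 v(z) = C1 - exp(-2*z)/2 + cos(k*z)/k


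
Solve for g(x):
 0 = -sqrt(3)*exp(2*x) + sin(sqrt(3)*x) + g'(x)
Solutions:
 g(x) = C1 + sqrt(3)*exp(2*x)/2 + sqrt(3)*cos(sqrt(3)*x)/3


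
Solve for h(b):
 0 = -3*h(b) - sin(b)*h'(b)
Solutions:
 h(b) = C1*(cos(b) + 1)^(3/2)/(cos(b) - 1)^(3/2)


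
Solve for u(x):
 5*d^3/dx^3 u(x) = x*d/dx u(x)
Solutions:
 u(x) = C1 + Integral(C2*airyai(5^(2/3)*x/5) + C3*airybi(5^(2/3)*x/5), x)


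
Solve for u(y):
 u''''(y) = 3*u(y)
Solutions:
 u(y) = C1*exp(-3^(1/4)*y) + C2*exp(3^(1/4)*y) + C3*sin(3^(1/4)*y) + C4*cos(3^(1/4)*y)


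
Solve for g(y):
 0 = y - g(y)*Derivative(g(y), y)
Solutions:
 g(y) = -sqrt(C1 + y^2)
 g(y) = sqrt(C1 + y^2)


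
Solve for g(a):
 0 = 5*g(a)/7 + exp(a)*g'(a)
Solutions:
 g(a) = C1*exp(5*exp(-a)/7)


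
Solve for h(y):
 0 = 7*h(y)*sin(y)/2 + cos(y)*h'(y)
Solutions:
 h(y) = C1*cos(y)^(7/2)


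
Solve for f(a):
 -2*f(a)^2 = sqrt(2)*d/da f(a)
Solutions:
 f(a) = 1/(C1 + sqrt(2)*a)


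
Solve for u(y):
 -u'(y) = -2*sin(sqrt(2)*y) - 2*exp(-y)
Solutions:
 u(y) = C1 - sqrt(2)*cos(sqrt(2)*y) - 2*exp(-y)


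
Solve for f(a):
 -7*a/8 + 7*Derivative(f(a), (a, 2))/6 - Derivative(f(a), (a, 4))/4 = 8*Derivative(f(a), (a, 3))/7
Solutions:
 f(a) = C1 + C2*a + C3*exp(a*(-48 + sqrt(4362))/21) + C4*exp(-a*(48 + sqrt(4362))/21) + a^3/8 + 18*a^2/49


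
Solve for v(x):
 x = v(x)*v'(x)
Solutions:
 v(x) = -sqrt(C1 + x^2)
 v(x) = sqrt(C1 + x^2)


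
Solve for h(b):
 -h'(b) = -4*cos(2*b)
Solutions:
 h(b) = C1 + 2*sin(2*b)


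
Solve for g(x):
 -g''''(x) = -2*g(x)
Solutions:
 g(x) = C1*exp(-2^(1/4)*x) + C2*exp(2^(1/4)*x) + C3*sin(2^(1/4)*x) + C4*cos(2^(1/4)*x)


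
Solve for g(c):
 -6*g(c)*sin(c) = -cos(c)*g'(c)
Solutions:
 g(c) = C1/cos(c)^6


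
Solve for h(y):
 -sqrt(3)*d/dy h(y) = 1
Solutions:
 h(y) = C1 - sqrt(3)*y/3


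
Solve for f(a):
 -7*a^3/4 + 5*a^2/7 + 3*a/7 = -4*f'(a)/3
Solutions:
 f(a) = C1 + 21*a^4/64 - 5*a^3/28 - 9*a^2/56


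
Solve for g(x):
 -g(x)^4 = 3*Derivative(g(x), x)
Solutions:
 g(x) = (-1 - sqrt(3)*I)*(1/(C1 + x))^(1/3)/2
 g(x) = (-1 + sqrt(3)*I)*(1/(C1 + x))^(1/3)/2
 g(x) = (1/(C1 + x))^(1/3)


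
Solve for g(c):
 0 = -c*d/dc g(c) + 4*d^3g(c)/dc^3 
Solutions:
 g(c) = C1 + Integral(C2*airyai(2^(1/3)*c/2) + C3*airybi(2^(1/3)*c/2), c)


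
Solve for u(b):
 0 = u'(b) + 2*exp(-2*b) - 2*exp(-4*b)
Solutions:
 u(b) = C1 + exp(-2*b) - exp(-4*b)/2


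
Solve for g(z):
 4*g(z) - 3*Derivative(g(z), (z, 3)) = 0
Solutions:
 g(z) = C3*exp(6^(2/3)*z/3) + (C1*sin(2^(2/3)*3^(1/6)*z/2) + C2*cos(2^(2/3)*3^(1/6)*z/2))*exp(-6^(2/3)*z/6)


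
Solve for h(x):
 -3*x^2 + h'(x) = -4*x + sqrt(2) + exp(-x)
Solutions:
 h(x) = C1 + x^3 - 2*x^2 + sqrt(2)*x - exp(-x)


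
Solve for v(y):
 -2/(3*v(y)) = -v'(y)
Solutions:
 v(y) = -sqrt(C1 + 12*y)/3
 v(y) = sqrt(C1 + 12*y)/3


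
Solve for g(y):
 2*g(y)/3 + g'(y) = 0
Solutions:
 g(y) = C1*exp(-2*y/3)


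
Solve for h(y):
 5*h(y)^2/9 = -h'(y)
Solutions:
 h(y) = 9/(C1 + 5*y)


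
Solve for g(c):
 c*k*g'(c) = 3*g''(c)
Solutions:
 g(c) = Piecewise((-sqrt(6)*sqrt(pi)*C1*erf(sqrt(6)*c*sqrt(-k)/6)/(2*sqrt(-k)) - C2, (k > 0) | (k < 0)), (-C1*c - C2, True))


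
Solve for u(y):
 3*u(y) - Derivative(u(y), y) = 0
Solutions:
 u(y) = C1*exp(3*y)


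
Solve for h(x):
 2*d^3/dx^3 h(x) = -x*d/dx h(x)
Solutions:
 h(x) = C1 + Integral(C2*airyai(-2^(2/3)*x/2) + C3*airybi(-2^(2/3)*x/2), x)


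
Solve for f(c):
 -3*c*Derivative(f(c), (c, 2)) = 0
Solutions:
 f(c) = C1 + C2*c


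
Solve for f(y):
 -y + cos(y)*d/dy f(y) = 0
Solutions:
 f(y) = C1 + Integral(y/cos(y), y)


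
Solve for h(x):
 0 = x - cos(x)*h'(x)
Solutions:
 h(x) = C1 + Integral(x/cos(x), x)


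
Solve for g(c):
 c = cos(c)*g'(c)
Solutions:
 g(c) = C1 + Integral(c/cos(c), c)


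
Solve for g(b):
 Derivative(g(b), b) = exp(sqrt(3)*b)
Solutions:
 g(b) = C1 + sqrt(3)*exp(sqrt(3)*b)/3


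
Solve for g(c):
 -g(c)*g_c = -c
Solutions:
 g(c) = -sqrt(C1 + c^2)
 g(c) = sqrt(C1 + c^2)


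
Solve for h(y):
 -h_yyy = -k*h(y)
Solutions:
 h(y) = C1*exp(k^(1/3)*y) + C2*exp(k^(1/3)*y*(-1 + sqrt(3)*I)/2) + C3*exp(-k^(1/3)*y*(1 + sqrt(3)*I)/2)


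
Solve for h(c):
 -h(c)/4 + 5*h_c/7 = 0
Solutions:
 h(c) = C1*exp(7*c/20)


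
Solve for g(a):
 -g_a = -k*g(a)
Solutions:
 g(a) = C1*exp(a*k)


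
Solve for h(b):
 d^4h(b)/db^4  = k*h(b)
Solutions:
 h(b) = C1*exp(-b*k^(1/4)) + C2*exp(b*k^(1/4)) + C3*exp(-I*b*k^(1/4)) + C4*exp(I*b*k^(1/4))


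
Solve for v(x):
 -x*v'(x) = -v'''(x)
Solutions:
 v(x) = C1 + Integral(C2*airyai(x) + C3*airybi(x), x)


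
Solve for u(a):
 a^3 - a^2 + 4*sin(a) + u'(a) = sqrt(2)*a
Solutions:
 u(a) = C1 - a^4/4 + a^3/3 + sqrt(2)*a^2/2 + 4*cos(a)


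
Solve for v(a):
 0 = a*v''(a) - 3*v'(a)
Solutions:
 v(a) = C1 + C2*a^4


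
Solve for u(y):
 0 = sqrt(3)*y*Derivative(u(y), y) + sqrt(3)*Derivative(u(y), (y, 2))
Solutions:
 u(y) = C1 + C2*erf(sqrt(2)*y/2)


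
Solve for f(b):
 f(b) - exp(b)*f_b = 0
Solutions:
 f(b) = C1*exp(-exp(-b))


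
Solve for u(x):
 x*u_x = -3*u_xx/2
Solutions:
 u(x) = C1 + C2*erf(sqrt(3)*x/3)


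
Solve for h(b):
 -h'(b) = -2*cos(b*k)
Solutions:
 h(b) = C1 + 2*sin(b*k)/k


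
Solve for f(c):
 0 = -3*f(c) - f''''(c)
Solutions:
 f(c) = (C1*sin(sqrt(2)*3^(1/4)*c/2) + C2*cos(sqrt(2)*3^(1/4)*c/2))*exp(-sqrt(2)*3^(1/4)*c/2) + (C3*sin(sqrt(2)*3^(1/4)*c/2) + C4*cos(sqrt(2)*3^(1/4)*c/2))*exp(sqrt(2)*3^(1/4)*c/2)


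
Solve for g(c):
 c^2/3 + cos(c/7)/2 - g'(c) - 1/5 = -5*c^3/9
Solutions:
 g(c) = C1 + 5*c^4/36 + c^3/9 - c/5 + 7*sin(c/7)/2


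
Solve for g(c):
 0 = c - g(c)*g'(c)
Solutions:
 g(c) = -sqrt(C1 + c^2)
 g(c) = sqrt(C1 + c^2)


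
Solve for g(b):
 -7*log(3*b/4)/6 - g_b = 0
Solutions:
 g(b) = C1 - 7*b*log(b)/6 - 7*b*log(3)/6 + 7*b/6 + 7*b*log(2)/3


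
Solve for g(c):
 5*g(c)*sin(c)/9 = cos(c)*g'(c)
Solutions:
 g(c) = C1/cos(c)^(5/9)


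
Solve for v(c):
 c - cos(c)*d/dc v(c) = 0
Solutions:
 v(c) = C1 + Integral(c/cos(c), c)


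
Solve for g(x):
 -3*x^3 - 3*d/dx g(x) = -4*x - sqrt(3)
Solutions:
 g(x) = C1 - x^4/4 + 2*x^2/3 + sqrt(3)*x/3


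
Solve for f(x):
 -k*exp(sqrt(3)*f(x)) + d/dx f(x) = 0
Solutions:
 f(x) = sqrt(3)*(2*log(-1/(C1 + k*x)) - log(3))/6


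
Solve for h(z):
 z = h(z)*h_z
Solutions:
 h(z) = -sqrt(C1 + z^2)
 h(z) = sqrt(C1 + z^2)


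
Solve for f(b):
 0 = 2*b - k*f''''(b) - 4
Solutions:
 f(b) = C1 + C2*b + C3*b^2 + C4*b^3 + b^5/(60*k) - b^4/(6*k)


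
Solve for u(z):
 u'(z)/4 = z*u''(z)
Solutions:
 u(z) = C1 + C2*z^(5/4)


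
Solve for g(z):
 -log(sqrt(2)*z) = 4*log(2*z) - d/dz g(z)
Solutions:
 g(z) = C1 + 5*z*log(z) - 5*z + 9*z*log(2)/2


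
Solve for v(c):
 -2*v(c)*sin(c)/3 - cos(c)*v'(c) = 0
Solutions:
 v(c) = C1*cos(c)^(2/3)


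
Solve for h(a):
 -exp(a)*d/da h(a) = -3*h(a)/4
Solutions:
 h(a) = C1*exp(-3*exp(-a)/4)


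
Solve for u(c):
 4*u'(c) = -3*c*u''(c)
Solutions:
 u(c) = C1 + C2/c^(1/3)


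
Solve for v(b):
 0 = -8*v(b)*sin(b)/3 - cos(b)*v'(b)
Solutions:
 v(b) = C1*cos(b)^(8/3)


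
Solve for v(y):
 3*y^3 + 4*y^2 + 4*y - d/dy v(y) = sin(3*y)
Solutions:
 v(y) = C1 + 3*y^4/4 + 4*y^3/3 + 2*y^2 + cos(3*y)/3


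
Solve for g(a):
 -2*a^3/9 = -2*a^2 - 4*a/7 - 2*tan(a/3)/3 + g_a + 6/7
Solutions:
 g(a) = C1 - a^4/18 + 2*a^3/3 + 2*a^2/7 - 6*a/7 - 2*log(cos(a/3))
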